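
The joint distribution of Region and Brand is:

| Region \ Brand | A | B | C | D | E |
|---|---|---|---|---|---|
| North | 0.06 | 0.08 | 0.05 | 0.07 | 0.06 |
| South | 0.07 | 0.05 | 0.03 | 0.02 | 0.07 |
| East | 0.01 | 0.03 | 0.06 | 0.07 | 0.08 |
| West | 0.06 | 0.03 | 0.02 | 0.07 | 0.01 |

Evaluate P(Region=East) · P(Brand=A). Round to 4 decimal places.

0.0500

P(Region=East) = 0.01 + 0.03 + 0.06 + 0.07 + 0.08 = 0.25.
P(Brand=A) = 0.06 + 0.07 + 0.01 + 0.06 = 0.20.
Product: 0.25 × 0.20 = 0.0500.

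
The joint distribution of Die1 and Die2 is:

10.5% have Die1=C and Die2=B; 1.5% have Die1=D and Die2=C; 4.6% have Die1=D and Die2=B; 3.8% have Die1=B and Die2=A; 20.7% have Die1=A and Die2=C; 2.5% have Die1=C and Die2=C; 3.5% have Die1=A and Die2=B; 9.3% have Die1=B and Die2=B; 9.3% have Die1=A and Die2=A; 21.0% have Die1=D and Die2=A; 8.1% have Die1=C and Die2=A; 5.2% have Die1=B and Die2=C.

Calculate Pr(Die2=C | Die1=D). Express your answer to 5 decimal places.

P(Die1=D) = 0.210 + 0.046 + 0.015 = 0.271.
P(Die2=C | Die1=D) = 0.015/0.271 = 0.05535.

0.05535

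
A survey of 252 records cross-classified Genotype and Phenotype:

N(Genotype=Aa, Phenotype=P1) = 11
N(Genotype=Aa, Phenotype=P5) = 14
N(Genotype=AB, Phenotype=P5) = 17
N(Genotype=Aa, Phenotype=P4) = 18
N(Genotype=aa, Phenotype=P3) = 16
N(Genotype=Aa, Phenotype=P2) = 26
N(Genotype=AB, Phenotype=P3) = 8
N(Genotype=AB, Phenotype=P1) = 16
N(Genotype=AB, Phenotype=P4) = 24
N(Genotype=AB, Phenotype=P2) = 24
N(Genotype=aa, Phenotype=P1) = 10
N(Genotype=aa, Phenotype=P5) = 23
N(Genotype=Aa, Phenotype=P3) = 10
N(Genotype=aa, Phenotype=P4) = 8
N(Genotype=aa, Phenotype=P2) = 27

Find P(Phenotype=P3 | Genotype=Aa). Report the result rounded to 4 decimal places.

Total with Genotype=Aa: 11 + 26 + 10 + 18 + 14 = 79.
P(Phenotype=P3 | Genotype=Aa) = 10/79 = 0.1266.

0.1266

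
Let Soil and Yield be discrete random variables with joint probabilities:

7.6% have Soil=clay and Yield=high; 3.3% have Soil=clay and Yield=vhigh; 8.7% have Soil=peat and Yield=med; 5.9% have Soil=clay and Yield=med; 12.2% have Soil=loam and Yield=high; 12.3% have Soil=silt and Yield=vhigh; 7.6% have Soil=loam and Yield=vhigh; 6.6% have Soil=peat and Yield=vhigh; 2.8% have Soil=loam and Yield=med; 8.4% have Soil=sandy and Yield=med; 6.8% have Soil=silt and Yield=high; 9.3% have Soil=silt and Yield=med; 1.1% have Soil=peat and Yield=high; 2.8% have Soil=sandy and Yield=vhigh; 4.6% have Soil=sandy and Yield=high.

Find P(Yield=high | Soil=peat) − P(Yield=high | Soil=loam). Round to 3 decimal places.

-0.473

P(Soil=peat) = 0.087 + 0.011 + 0.066 = 0.164; P(Yield=high | Soil=peat) = 0.011/0.164 = 0.0671.
P(Soil=loam) = 0.028 + 0.122 + 0.076 = 0.226; P(Yield=high | Soil=loam) = 0.122/0.226 = 0.5398.
Difference = -0.473.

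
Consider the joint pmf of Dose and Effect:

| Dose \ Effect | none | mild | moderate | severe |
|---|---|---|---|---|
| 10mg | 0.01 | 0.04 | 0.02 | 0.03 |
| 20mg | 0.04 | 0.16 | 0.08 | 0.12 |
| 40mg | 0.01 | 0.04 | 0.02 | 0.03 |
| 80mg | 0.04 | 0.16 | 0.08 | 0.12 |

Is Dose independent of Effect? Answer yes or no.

yes

Every cell satisfies P(Dose,Effect) = P(Dose)·P(Effect). For instance P(Dose=20mg) = 0.40, P(Effect=none) = 0.10, and 0.40×0.10 = 0.04 matches the joint entry. So Dose and Effect are independent.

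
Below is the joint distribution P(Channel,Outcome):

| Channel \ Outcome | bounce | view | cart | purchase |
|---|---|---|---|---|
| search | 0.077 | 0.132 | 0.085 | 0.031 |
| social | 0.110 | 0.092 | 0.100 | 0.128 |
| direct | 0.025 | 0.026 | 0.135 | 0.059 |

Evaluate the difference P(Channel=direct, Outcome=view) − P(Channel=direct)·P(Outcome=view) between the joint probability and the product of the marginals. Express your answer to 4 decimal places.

P(Channel=direct) = 0.025 + 0.026 + 0.135 + 0.059 = 0.245.
P(Outcome=view) = 0.132 + 0.092 + 0.026 = 0.250.
P(Channel=direct, Outcome=view) − P(Channel=direct)P(Outcome=view) = 0.026 − 0.245×0.250 = -0.0353.

-0.0353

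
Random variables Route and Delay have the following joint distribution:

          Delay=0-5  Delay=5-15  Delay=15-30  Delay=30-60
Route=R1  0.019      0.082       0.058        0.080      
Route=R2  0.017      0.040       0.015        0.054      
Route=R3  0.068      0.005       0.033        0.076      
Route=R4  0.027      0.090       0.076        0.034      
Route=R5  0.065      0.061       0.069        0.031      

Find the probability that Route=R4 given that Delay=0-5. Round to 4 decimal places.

P(Delay=0-5) = 0.019 + 0.017 + 0.068 + 0.027 + 0.065 = 0.196.
P(Route=R4 | Delay=0-5) = 0.027/0.196 = 0.1378.

0.1378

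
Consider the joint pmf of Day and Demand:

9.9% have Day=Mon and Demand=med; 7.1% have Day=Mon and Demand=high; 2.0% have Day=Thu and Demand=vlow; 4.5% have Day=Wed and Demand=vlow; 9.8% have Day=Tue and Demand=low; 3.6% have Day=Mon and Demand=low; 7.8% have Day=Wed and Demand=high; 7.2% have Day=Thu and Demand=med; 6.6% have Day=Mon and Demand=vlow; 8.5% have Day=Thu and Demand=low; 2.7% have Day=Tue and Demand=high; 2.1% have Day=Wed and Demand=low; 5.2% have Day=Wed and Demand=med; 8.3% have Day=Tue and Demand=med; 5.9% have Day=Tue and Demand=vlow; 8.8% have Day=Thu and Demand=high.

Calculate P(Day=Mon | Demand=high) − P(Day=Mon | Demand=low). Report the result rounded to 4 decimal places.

0.1189

P(Demand=high) = 0.071 + 0.027 + 0.078 + 0.088 = 0.264; P(Day=Mon | Demand=high) = 0.071/0.264 = 0.26894.
P(Demand=low) = 0.036 + 0.098 + 0.021 + 0.085 = 0.240; P(Day=Mon | Demand=low) = 0.036/0.240 = 0.15000.
Difference = 0.1189.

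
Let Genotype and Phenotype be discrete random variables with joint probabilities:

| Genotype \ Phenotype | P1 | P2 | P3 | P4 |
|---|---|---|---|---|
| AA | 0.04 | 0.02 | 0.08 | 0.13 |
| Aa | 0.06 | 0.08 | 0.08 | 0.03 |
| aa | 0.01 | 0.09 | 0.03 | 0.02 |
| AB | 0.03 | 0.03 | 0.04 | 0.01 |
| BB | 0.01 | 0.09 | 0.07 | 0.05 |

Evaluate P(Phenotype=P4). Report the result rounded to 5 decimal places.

0.24000

P(Phenotype=P4) = 0.13 + 0.03 + 0.02 + 0.01 + 0.05 = 0.24.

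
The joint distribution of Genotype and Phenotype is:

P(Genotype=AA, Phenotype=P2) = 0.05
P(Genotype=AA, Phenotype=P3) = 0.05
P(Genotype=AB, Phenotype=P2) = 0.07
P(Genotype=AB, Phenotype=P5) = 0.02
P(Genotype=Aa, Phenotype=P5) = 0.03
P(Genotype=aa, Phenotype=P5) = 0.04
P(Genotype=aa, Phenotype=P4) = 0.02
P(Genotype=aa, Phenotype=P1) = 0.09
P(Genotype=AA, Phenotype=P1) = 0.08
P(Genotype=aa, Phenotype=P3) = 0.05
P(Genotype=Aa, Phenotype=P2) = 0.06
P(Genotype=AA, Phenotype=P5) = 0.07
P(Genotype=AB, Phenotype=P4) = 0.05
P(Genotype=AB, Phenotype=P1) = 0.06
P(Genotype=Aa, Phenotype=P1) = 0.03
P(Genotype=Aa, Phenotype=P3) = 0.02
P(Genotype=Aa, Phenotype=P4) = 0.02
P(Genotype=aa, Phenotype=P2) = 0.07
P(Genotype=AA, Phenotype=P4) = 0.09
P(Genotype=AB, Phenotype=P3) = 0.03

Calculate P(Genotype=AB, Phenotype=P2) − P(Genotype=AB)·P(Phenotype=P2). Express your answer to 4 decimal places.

P(Genotype=AB) = 0.06 + 0.07 + 0.03 + 0.05 + 0.02 = 0.23.
P(Phenotype=P2) = 0.05 + 0.06 + 0.07 + 0.07 = 0.25.
P(Genotype=AB, Phenotype=P2) − P(Genotype=AB)P(Phenotype=P2) = 0.07 − 0.23×0.25 = 0.0125.

0.0125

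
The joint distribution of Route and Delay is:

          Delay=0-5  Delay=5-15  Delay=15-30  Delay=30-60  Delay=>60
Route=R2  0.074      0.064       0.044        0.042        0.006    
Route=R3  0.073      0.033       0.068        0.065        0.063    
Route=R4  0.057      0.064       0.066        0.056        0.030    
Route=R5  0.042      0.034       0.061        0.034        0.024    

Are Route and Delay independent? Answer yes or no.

P(Route=R3) = 0.302 and P(Delay=5-15) = 0.195, so their product is 0.05889, but P(Route=R3, Delay=5-15) = 0.033. Since these differ, Route and Delay are not independent.

no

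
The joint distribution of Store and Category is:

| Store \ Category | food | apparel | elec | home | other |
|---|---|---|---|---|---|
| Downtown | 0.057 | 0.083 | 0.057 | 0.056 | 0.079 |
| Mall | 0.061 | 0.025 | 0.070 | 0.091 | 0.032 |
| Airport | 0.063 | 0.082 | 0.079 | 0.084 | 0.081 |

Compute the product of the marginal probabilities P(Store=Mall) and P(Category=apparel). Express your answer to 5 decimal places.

0.05301

P(Store=Mall) = 0.061 + 0.025 + 0.070 + 0.091 + 0.032 = 0.279.
P(Category=apparel) = 0.083 + 0.025 + 0.082 = 0.190.
Product: 0.279 × 0.190 = 0.05301.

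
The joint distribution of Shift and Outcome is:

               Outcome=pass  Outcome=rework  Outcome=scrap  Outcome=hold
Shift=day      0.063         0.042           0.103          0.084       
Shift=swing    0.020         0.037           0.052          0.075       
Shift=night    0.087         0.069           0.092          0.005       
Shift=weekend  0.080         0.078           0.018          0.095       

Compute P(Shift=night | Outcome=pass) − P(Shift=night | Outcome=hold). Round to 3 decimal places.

0.329

P(Outcome=pass) = 0.063 + 0.020 + 0.087 + 0.080 = 0.250; P(Shift=night | Outcome=pass) = 0.087/0.250 = 0.3480.
P(Outcome=hold) = 0.084 + 0.075 + 0.005 + 0.095 = 0.259; P(Shift=night | Outcome=hold) = 0.005/0.259 = 0.0193.
Difference = 0.329.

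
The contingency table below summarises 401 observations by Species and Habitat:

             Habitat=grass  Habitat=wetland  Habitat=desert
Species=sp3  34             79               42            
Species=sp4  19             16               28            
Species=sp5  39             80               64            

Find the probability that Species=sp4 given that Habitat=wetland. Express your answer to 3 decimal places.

Total with Habitat=wetland: 79 + 16 + 80 = 175.
P(Species=sp4 | Habitat=wetland) = 16/175 = 0.091.

0.091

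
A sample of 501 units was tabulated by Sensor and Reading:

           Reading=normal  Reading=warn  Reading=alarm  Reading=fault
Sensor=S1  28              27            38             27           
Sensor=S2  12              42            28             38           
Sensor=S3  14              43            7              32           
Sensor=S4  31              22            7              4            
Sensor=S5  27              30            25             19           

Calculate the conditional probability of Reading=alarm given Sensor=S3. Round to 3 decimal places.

0.073

Total with Sensor=S3: 14 + 43 + 7 + 32 = 96.
P(Reading=alarm | Sensor=S3) = 7/96 = 0.073.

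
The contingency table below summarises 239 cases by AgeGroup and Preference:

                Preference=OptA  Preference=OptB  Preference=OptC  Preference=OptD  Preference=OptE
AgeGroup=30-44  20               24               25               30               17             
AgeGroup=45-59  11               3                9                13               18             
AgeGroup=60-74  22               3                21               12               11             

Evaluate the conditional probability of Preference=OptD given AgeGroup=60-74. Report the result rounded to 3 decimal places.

0.174

Total with AgeGroup=60-74: 22 + 3 + 21 + 12 + 11 = 69.
P(Preference=OptD | AgeGroup=60-74) = 12/69 = 0.174.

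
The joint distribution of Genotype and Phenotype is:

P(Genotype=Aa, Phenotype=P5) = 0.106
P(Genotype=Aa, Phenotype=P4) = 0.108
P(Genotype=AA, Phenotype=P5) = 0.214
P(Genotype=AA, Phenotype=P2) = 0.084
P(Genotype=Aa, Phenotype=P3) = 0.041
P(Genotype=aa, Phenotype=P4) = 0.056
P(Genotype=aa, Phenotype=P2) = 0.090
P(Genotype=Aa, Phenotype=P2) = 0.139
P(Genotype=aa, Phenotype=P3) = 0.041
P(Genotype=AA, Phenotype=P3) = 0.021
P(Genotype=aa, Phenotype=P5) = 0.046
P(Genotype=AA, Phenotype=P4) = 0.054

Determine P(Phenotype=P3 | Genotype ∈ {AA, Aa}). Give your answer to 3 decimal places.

P(Genotype=AA) = 0.084 + 0.021 + 0.054 + 0.214 = 0.373.
P(Genotype=Aa) = 0.139 + 0.041 + 0.108 + 0.106 = 0.394.
P(Genotype ∈ {AA, Aa}) = 0.373 + 0.394 = 0.767; P(Phenotype=P3, Genotype ∈ {AA, Aa}) = 0.021 + 0.041 = 0.062.
P(Phenotype=P3 | Genotype ∈ {AA, Aa}) = 0.062/0.767 = 0.081.

0.081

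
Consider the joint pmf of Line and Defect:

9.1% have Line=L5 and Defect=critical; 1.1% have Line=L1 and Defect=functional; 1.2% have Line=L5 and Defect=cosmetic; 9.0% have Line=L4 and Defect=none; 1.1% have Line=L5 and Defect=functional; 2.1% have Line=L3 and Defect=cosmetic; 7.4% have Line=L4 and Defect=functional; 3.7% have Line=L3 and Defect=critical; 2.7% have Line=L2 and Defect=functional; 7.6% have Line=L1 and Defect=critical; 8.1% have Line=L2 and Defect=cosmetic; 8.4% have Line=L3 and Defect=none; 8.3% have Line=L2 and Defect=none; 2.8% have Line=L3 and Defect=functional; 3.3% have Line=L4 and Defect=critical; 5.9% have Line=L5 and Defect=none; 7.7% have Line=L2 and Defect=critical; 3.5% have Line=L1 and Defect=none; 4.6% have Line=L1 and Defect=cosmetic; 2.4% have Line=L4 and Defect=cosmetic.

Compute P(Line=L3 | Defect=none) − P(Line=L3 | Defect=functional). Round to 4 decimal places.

P(Defect=none) = 0.035 + 0.083 + 0.084 + 0.090 + 0.059 = 0.351; P(Line=L3 | Defect=none) = 0.084/0.351 = 0.23932.
P(Defect=functional) = 0.011 + 0.027 + 0.028 + 0.074 + 0.011 = 0.151; P(Line=L3 | Defect=functional) = 0.028/0.151 = 0.18543.
Difference = 0.0539.

0.0539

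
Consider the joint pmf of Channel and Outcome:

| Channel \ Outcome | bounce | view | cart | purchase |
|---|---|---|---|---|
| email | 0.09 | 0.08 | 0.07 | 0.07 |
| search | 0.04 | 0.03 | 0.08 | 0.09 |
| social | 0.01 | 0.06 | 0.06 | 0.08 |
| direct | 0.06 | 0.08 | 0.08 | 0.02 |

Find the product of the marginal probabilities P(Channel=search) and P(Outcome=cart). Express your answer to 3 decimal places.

0.070

P(Channel=search) = 0.04 + 0.03 + 0.08 + 0.09 = 0.24.
P(Outcome=cart) = 0.07 + 0.08 + 0.06 + 0.08 = 0.29.
Product: 0.24 × 0.29 = 0.070.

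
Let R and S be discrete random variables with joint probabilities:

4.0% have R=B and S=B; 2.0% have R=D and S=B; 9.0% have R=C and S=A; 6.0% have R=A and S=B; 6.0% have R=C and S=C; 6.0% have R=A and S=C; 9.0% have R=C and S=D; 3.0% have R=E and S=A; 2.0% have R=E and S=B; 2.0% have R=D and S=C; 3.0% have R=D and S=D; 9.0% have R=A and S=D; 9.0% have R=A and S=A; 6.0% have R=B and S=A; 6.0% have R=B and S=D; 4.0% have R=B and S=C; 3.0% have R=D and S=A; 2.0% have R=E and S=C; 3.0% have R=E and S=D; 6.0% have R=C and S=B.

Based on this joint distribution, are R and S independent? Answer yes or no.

Every cell satisfies P(R,S) = P(R)·P(S). For instance P(R=A) = 0.300, P(S=C) = 0.200, and 0.300×0.200 = 0.060 matches the joint entry. So R and S are independent.

yes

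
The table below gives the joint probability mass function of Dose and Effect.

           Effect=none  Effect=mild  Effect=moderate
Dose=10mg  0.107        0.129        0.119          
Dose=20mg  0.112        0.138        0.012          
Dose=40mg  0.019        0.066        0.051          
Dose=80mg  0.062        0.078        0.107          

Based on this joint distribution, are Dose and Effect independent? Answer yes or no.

no

P(Dose=20mg) = 0.262 and P(Effect=moderate) = 0.289, so their product is 0.07572, but P(Dose=20mg, Effect=moderate) = 0.012. Since these differ, Dose and Effect are not independent.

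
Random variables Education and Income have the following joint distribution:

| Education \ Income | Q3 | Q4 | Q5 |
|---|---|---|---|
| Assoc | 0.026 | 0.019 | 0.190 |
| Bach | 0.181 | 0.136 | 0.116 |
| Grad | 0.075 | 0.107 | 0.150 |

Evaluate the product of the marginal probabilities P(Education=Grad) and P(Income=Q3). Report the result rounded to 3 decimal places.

P(Education=Grad) = 0.075 + 0.107 + 0.150 = 0.332.
P(Income=Q3) = 0.026 + 0.181 + 0.075 = 0.282.
Product: 0.332 × 0.282 = 0.094.

0.094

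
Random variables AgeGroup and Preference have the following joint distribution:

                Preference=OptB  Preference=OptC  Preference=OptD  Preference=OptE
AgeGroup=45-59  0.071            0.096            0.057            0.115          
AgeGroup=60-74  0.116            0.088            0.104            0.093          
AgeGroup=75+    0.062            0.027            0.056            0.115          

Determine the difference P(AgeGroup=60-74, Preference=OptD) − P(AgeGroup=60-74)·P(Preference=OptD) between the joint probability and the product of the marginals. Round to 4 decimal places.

0.0170

P(AgeGroup=60-74) = 0.116 + 0.088 + 0.104 + 0.093 = 0.401.
P(Preference=OptD) = 0.057 + 0.104 + 0.056 = 0.217.
P(AgeGroup=60-74, Preference=OptD) − P(AgeGroup=60-74)P(Preference=OptD) = 0.104 − 0.401×0.217 = 0.0170.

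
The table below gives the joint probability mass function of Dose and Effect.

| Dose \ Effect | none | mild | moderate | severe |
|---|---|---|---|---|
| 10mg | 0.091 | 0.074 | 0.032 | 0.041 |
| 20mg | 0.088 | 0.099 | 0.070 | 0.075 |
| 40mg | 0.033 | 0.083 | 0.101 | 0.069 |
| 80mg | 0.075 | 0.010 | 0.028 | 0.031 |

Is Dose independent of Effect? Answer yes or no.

P(Dose=40mg) = 0.286 and P(Effect=none) = 0.287, so their product is 0.08208, but P(Dose=40mg, Effect=none) = 0.033. Since these differ, Dose and Effect are not independent.

no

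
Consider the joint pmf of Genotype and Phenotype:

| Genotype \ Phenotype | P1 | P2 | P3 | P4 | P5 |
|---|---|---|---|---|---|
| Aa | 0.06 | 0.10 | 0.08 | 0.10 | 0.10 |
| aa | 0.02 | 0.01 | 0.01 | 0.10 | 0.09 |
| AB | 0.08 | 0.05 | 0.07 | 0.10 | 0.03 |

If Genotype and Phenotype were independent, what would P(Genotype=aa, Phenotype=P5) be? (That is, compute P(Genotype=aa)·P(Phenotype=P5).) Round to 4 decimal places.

0.0506

P(Genotype=aa) = 0.02 + 0.01 + 0.01 + 0.10 + 0.09 = 0.23.
P(Phenotype=P5) = 0.10 + 0.09 + 0.03 = 0.22.
Product: 0.23 × 0.22 = 0.0506.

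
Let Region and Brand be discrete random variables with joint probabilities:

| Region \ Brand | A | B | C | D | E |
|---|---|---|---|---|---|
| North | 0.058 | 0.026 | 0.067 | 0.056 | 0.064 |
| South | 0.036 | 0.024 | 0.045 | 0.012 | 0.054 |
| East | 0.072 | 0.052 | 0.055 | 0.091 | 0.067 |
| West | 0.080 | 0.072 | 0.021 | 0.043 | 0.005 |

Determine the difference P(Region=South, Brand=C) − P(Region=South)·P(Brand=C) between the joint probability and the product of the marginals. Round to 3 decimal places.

0.013

P(Region=South) = 0.036 + 0.024 + 0.045 + 0.012 + 0.054 = 0.171.
P(Brand=C) = 0.067 + 0.045 + 0.055 + 0.021 = 0.188.
P(Region=South, Brand=C) − P(Region=South)P(Brand=C) = 0.045 − 0.171×0.188 = 0.013.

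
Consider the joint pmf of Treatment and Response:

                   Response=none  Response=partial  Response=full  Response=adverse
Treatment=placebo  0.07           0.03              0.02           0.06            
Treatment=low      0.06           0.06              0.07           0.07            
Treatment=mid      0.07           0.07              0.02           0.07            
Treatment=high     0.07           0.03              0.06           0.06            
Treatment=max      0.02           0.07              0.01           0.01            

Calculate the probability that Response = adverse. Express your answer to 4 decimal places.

0.2700

P(Response=adverse) = 0.06 + 0.07 + 0.07 + 0.06 + 0.01 = 0.27.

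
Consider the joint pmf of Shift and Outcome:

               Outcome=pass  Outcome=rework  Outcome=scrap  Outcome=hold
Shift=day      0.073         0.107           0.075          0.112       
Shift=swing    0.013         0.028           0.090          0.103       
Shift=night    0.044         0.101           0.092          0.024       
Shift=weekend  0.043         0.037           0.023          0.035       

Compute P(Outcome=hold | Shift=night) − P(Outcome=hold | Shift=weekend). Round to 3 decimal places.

-0.162

P(Shift=night) = 0.044 + 0.101 + 0.092 + 0.024 = 0.261; P(Outcome=hold | Shift=night) = 0.024/0.261 = 0.0920.
P(Shift=weekend) = 0.043 + 0.037 + 0.023 + 0.035 = 0.138; P(Outcome=hold | Shift=weekend) = 0.035/0.138 = 0.2536.
Difference = -0.162.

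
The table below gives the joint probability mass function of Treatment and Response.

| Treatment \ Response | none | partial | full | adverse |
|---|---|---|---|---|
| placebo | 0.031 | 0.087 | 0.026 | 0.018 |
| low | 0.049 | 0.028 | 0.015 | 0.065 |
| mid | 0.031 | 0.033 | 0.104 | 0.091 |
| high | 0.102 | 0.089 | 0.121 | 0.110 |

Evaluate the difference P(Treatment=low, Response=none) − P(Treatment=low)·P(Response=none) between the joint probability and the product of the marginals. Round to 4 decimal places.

P(Treatment=low) = 0.049 + 0.028 + 0.015 + 0.065 = 0.157.
P(Response=none) = 0.031 + 0.049 + 0.031 + 0.102 = 0.213.
P(Treatment=low, Response=none) − P(Treatment=low)P(Response=none) = 0.049 − 0.157×0.213 = 0.0156.

0.0156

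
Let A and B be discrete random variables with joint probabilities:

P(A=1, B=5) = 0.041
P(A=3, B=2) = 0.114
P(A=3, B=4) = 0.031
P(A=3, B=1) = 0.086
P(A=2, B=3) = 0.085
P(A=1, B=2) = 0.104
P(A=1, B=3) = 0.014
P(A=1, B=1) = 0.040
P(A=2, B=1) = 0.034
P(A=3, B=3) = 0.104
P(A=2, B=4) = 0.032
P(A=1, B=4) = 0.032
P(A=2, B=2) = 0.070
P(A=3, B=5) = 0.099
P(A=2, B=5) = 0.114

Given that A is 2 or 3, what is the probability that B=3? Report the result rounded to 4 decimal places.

0.2458

P(A=2) = 0.034 + 0.070 + 0.085 + 0.032 + 0.114 = 0.335.
P(A=3) = 0.086 + 0.114 + 0.104 + 0.031 + 0.099 = 0.434.
P(A ∈ {2, 3}) = 0.335 + 0.434 = 0.769; P(B=3, A ∈ {2, 3}) = 0.085 + 0.104 = 0.189.
P(B=3 | A ∈ {2, 3}) = 0.189/0.769 = 0.2458.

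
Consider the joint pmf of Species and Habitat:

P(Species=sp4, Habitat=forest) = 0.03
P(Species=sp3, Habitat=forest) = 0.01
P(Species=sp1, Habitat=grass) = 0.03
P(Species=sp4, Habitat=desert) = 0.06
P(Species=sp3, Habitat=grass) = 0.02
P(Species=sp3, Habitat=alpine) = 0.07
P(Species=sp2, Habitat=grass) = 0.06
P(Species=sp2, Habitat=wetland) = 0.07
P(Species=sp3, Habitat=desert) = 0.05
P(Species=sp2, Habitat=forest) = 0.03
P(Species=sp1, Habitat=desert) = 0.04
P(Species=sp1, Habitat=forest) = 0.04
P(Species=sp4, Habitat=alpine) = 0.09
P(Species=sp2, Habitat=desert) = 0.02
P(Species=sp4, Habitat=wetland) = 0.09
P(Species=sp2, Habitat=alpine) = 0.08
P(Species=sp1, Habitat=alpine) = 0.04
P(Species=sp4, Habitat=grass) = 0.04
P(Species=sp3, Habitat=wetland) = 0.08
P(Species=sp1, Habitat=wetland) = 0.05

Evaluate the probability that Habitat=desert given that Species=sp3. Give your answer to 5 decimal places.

0.21739

P(Species=sp3) = 0.01 + 0.02 + 0.08 + 0.05 + 0.07 = 0.23.
P(Habitat=desert | Species=sp3) = 0.05/0.23 = 0.21739.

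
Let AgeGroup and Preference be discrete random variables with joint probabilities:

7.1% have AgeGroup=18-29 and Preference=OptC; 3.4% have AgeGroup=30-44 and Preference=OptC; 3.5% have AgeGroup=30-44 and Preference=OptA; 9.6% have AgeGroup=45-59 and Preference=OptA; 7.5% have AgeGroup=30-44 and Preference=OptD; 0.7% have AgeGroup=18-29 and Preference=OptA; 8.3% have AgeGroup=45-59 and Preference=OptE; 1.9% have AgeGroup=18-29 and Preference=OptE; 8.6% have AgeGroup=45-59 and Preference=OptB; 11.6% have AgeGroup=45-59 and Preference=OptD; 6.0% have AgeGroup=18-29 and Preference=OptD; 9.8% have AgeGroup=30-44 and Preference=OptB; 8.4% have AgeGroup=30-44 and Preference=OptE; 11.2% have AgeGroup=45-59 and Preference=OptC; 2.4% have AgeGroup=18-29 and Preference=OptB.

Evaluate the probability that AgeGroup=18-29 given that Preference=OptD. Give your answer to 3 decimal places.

0.239

P(Preference=OptD) = 0.060 + 0.075 + 0.116 = 0.251.
P(AgeGroup=18-29 | Preference=OptD) = 0.060/0.251 = 0.239.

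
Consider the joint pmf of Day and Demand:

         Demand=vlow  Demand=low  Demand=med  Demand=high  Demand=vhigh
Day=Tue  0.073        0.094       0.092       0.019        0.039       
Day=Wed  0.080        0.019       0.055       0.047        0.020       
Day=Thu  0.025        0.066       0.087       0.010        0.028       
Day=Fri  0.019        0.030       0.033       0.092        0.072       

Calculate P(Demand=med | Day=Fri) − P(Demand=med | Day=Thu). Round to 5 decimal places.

-0.26863

P(Day=Fri) = 0.019 + 0.030 + 0.033 + 0.092 + 0.072 = 0.246; P(Demand=med | Day=Fri) = 0.033/0.246 = 0.134146.
P(Day=Thu) = 0.025 + 0.066 + 0.087 + 0.010 + 0.028 = 0.216; P(Demand=med | Day=Thu) = 0.087/0.216 = 0.402778.
Difference = -0.26863.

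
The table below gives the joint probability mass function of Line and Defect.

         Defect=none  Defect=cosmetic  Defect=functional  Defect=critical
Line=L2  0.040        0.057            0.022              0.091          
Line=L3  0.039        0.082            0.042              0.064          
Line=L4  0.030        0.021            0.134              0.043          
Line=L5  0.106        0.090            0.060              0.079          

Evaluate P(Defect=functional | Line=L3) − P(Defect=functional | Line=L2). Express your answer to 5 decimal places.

P(Line=L3) = 0.039 + 0.082 + 0.042 + 0.064 = 0.227; P(Defect=functional | Line=L3) = 0.042/0.227 = 0.185022.
P(Line=L2) = 0.040 + 0.057 + 0.022 + 0.091 = 0.210; P(Defect=functional | Line=L2) = 0.022/0.210 = 0.104762.
Difference = 0.08026.

0.08026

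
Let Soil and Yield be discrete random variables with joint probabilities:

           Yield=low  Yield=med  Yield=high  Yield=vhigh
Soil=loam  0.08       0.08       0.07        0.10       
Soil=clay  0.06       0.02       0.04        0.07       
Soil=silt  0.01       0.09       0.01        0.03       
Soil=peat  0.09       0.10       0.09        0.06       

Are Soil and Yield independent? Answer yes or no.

P(Soil=silt) = 0.14 and P(Yield=med) = 0.29, so their product is 0.0406, but P(Soil=silt, Yield=med) = 0.09. Since these differ, Soil and Yield are not independent.

no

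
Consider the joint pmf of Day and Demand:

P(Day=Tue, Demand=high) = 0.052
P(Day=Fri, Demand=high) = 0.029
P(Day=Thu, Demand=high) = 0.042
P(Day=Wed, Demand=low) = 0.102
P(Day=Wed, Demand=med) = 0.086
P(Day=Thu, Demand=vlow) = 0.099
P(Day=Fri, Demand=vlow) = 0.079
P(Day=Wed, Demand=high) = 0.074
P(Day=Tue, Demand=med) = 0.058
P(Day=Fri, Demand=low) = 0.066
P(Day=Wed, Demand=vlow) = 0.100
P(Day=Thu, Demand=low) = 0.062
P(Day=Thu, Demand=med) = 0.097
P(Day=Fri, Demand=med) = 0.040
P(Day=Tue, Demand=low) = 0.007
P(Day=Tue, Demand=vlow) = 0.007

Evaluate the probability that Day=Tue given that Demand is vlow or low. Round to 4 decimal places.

P(Demand=vlow) = 0.007 + 0.100 + 0.099 + 0.079 = 0.285.
P(Demand=low) = 0.007 + 0.102 + 0.062 + 0.066 = 0.237.
P(Demand ∈ {vlow, low}) = 0.285 + 0.237 = 0.522; P(Day=Tue, Demand ∈ {vlow, low}) = 0.007 + 0.007 = 0.014.
P(Day=Tue | Demand ∈ {vlow, low}) = 0.014/0.522 = 0.0268.

0.0268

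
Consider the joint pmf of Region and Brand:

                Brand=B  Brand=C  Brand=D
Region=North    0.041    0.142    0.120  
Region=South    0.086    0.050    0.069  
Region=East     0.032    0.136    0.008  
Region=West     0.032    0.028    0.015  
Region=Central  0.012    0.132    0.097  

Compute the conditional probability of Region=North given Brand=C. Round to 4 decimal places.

0.2910

P(Brand=C) = 0.142 + 0.050 + 0.136 + 0.028 + 0.132 = 0.488.
P(Region=North | Brand=C) = 0.142/0.488 = 0.2910.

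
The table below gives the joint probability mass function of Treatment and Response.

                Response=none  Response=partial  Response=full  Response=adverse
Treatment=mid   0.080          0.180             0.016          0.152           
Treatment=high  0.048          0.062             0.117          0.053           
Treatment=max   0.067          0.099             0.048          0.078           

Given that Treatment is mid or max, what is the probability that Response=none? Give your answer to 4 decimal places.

0.2042

P(Treatment=mid) = 0.080 + 0.180 + 0.016 + 0.152 = 0.428.
P(Treatment=max) = 0.067 + 0.099 + 0.048 + 0.078 = 0.292.
P(Treatment ∈ {mid, max}) = 0.428 + 0.292 = 0.720; P(Response=none, Treatment ∈ {mid, max}) = 0.080 + 0.067 = 0.147.
P(Response=none | Treatment ∈ {mid, max}) = 0.147/0.720 = 0.2042.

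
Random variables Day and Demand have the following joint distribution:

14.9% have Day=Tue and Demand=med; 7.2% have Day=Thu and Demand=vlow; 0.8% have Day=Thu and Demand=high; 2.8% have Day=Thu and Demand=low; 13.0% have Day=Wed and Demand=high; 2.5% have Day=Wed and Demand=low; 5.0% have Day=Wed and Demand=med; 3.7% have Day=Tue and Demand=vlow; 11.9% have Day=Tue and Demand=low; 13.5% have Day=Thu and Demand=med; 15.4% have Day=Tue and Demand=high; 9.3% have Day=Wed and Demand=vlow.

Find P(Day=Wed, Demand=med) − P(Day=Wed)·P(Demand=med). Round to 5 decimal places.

P(Day=Wed) = 0.093 + 0.025 + 0.050 + 0.130 = 0.298.
P(Demand=med) = 0.149 + 0.050 + 0.135 = 0.334.
P(Day=Wed, Demand=med) − P(Day=Wed)P(Demand=med) = 0.050 − 0.298×0.334 = -0.04953.

-0.04953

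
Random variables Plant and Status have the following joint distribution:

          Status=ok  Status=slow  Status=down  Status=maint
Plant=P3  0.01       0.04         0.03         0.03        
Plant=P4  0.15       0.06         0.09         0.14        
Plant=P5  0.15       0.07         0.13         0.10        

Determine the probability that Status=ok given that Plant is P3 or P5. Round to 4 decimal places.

P(Plant=P3) = 0.01 + 0.04 + 0.03 + 0.03 = 0.11.
P(Plant=P5) = 0.15 + 0.07 + 0.13 + 0.10 = 0.45.
P(Plant ∈ {P3, P5}) = 0.11 + 0.45 = 0.56; P(Status=ok, Plant ∈ {P3, P5}) = 0.01 + 0.15 = 0.16.
P(Status=ok | Plant ∈ {P3, P5}) = 0.16/0.56 = 0.2857.

0.2857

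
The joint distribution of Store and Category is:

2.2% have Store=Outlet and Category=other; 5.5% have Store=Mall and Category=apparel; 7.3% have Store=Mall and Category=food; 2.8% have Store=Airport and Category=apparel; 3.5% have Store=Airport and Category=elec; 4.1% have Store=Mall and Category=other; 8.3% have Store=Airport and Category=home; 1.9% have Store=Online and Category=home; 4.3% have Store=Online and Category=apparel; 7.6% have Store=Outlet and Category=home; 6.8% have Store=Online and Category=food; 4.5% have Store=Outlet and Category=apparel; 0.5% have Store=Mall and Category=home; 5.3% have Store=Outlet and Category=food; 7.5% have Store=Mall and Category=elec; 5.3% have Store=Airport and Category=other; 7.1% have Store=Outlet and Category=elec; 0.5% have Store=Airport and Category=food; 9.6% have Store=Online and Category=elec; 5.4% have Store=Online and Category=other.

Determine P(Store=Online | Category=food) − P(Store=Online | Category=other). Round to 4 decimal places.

0.0241

P(Category=food) = 0.073 + 0.005 + 0.053 + 0.068 = 0.199; P(Store=Online | Category=food) = 0.068/0.199 = 0.34171.
P(Category=other) = 0.041 + 0.053 + 0.022 + 0.054 = 0.170; P(Store=Online | Category=other) = 0.054/0.170 = 0.31765.
Difference = 0.0241.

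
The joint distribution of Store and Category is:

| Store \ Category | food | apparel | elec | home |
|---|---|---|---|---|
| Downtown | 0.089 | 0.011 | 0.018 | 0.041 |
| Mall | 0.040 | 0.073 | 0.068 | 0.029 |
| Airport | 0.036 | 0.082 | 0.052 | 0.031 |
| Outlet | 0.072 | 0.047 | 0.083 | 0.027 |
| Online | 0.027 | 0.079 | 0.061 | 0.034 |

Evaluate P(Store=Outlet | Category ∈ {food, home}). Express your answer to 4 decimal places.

0.2324

P(Category=food) = 0.089 + 0.040 + 0.036 + 0.072 + 0.027 = 0.264.
P(Category=home) = 0.041 + 0.029 + 0.031 + 0.027 + 0.034 = 0.162.
P(Category ∈ {food, home}) = 0.264 + 0.162 = 0.426; P(Store=Outlet, Category ∈ {food, home}) = 0.072 + 0.027 = 0.099.
P(Store=Outlet | Category ∈ {food, home}) = 0.099/0.426 = 0.2324.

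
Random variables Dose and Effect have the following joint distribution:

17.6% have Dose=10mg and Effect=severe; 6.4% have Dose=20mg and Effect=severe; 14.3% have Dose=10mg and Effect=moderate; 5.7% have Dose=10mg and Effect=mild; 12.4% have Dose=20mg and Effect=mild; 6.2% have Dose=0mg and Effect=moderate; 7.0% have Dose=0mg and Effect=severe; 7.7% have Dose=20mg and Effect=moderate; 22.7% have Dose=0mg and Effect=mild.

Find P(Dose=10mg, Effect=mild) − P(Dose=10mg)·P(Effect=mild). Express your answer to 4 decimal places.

P(Dose=10mg) = 0.057 + 0.143 + 0.176 = 0.376.
P(Effect=mild) = 0.227 + 0.057 + 0.124 = 0.408.
P(Dose=10mg, Effect=mild) − P(Dose=10mg)P(Effect=mild) = 0.057 − 0.376×0.408 = -0.0964.

-0.0964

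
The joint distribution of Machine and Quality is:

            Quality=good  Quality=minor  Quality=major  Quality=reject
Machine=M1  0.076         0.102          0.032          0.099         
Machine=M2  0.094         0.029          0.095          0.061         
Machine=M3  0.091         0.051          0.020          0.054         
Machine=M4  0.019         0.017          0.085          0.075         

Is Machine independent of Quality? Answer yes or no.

no

P(Machine=M1) = 0.309 and P(Quality=minor) = 0.199, so their product is 0.06149, but P(Machine=M1, Quality=minor) = 0.102. Since these differ, Machine and Quality are not independent.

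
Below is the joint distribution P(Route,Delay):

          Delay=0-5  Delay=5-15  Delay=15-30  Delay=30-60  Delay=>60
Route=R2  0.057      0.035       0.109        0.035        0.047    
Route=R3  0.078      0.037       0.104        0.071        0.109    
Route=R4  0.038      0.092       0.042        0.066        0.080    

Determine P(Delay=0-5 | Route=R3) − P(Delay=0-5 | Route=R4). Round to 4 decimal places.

P(Route=R3) = 0.078 + 0.037 + 0.104 + 0.071 + 0.109 = 0.399; P(Delay=0-5 | Route=R3) = 0.078/0.399 = 0.19549.
P(Route=R4) = 0.038 + 0.092 + 0.042 + 0.066 + 0.080 = 0.318; P(Delay=0-5 | Route=R4) = 0.038/0.318 = 0.11950.
Difference = 0.0760.

0.0760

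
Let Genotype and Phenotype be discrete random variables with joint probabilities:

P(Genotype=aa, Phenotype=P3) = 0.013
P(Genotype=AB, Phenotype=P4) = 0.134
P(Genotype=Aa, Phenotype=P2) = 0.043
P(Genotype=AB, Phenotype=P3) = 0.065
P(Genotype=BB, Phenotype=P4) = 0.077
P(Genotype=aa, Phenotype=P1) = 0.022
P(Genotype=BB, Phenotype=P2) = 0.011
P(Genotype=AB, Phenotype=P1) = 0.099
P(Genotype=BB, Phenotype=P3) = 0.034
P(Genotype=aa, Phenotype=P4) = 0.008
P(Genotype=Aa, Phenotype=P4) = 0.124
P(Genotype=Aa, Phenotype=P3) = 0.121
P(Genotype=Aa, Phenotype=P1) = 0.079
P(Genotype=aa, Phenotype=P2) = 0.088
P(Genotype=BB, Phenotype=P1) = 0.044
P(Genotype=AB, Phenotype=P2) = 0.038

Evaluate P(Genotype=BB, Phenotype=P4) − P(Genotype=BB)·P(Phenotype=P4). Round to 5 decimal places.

0.02006

P(Genotype=BB) = 0.044 + 0.011 + 0.034 + 0.077 = 0.166.
P(Phenotype=P4) = 0.124 + 0.008 + 0.134 + 0.077 = 0.343.
P(Genotype=BB, Phenotype=P4) − P(Genotype=BB)P(Phenotype=P4) = 0.077 − 0.166×0.343 = 0.02006.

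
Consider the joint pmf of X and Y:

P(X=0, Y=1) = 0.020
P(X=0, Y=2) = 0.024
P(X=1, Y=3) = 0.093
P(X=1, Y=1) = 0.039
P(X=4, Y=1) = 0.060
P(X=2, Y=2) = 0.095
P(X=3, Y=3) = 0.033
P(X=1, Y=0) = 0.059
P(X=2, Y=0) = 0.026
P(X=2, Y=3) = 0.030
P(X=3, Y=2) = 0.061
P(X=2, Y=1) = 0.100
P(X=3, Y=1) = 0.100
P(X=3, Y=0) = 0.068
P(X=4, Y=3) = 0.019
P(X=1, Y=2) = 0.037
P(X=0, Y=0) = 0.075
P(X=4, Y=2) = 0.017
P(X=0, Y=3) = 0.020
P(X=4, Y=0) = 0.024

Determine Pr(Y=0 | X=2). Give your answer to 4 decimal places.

0.1036

P(X=2) = 0.026 + 0.100 + 0.095 + 0.030 = 0.251.
P(Y=0 | X=2) = 0.026/0.251 = 0.1036.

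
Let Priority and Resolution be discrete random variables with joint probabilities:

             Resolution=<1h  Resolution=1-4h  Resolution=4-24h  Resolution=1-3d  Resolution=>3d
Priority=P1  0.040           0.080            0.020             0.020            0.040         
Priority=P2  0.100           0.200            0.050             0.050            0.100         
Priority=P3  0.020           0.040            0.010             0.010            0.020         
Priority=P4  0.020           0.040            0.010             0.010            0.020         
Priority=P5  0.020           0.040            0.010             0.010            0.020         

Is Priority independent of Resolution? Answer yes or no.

yes

Every cell satisfies P(Priority,Resolution) = P(Priority)·P(Resolution). For instance P(Priority=P5) = 0.100, P(Resolution=4-24h) = 0.100, and 0.100×0.100 = 0.010 matches the joint entry. So Priority and Resolution are independent.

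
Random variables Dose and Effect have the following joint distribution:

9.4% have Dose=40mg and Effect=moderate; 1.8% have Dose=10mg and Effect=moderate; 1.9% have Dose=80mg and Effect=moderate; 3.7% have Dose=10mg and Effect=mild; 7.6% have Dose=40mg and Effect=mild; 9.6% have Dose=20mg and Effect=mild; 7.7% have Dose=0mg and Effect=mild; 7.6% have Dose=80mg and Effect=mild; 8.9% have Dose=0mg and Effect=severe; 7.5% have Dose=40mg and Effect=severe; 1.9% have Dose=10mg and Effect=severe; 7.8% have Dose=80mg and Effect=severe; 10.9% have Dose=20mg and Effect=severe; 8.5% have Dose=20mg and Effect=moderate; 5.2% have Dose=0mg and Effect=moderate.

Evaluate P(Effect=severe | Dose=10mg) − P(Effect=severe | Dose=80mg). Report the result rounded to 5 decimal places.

-0.19411

P(Dose=10mg) = 0.037 + 0.018 + 0.019 = 0.074; P(Effect=severe | Dose=10mg) = 0.019/0.074 = 0.256757.
P(Dose=80mg) = 0.076 + 0.019 + 0.078 = 0.173; P(Effect=severe | Dose=80mg) = 0.078/0.173 = 0.450867.
Difference = -0.19411.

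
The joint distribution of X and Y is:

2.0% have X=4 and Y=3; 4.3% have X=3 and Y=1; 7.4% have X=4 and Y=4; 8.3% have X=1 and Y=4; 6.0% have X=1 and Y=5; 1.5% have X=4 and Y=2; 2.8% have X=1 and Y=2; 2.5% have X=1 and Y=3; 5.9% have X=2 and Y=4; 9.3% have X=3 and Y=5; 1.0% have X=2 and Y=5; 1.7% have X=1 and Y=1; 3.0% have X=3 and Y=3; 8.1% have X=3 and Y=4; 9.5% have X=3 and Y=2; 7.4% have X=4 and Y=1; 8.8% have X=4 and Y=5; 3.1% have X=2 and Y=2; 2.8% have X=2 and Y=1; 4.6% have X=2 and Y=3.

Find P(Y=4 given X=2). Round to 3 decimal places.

0.339

P(X=2) = 0.028 + 0.031 + 0.046 + 0.059 + 0.010 = 0.174.
P(Y=4 | X=2) = 0.059/0.174 = 0.339.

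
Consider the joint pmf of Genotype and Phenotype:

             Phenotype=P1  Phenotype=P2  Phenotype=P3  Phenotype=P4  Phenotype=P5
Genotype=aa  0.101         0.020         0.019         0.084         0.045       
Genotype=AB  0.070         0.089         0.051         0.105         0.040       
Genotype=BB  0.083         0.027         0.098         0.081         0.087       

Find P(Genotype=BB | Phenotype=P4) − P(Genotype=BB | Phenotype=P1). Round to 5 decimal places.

P(Phenotype=P4) = 0.084 + 0.105 + 0.081 = 0.270; P(Genotype=BB | Phenotype=P4) = 0.081/0.270 = 0.300000.
P(Phenotype=P1) = 0.101 + 0.070 + 0.083 = 0.254; P(Genotype=BB | Phenotype=P1) = 0.083/0.254 = 0.326772.
Difference = -0.02677.

-0.02677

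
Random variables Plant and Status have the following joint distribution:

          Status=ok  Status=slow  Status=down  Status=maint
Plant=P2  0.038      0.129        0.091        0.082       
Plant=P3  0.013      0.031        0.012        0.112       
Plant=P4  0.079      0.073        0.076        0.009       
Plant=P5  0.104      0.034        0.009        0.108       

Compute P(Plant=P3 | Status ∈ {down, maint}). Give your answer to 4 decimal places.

P(Status=down) = 0.091 + 0.012 + 0.076 + 0.009 = 0.188.
P(Status=maint) = 0.082 + 0.112 + 0.009 + 0.108 = 0.311.
P(Status ∈ {down, maint}) = 0.188 + 0.311 = 0.499; P(Plant=P3, Status ∈ {down, maint}) = 0.012 + 0.112 = 0.124.
P(Plant=P3 | Status ∈ {down, maint}) = 0.124/0.499 = 0.2485.

0.2485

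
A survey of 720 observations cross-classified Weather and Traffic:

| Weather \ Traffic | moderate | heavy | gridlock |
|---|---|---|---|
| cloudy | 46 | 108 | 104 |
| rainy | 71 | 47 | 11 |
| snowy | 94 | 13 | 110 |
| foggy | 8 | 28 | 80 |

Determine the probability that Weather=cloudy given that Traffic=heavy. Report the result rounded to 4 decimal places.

Total with Traffic=heavy: 108 + 47 + 13 + 28 = 196.
P(Weather=cloudy | Traffic=heavy) = 108/196 = 0.5510.

0.5510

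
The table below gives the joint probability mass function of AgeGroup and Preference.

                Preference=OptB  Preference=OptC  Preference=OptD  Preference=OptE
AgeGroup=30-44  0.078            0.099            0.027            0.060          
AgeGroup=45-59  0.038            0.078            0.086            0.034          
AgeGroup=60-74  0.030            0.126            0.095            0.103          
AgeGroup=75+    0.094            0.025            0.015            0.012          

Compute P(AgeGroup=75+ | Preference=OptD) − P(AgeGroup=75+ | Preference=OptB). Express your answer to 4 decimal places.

-0.3244

P(Preference=OptD) = 0.027 + 0.086 + 0.095 + 0.015 = 0.223; P(AgeGroup=75+ | Preference=OptD) = 0.015/0.223 = 0.06726.
P(Preference=OptB) = 0.078 + 0.038 + 0.030 + 0.094 = 0.240; P(AgeGroup=75+ | Preference=OptB) = 0.094/0.240 = 0.39167.
Difference = -0.3244.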